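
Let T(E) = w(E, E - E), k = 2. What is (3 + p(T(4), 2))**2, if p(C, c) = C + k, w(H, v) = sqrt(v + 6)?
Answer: (5 + sqrt(6))**2 ≈ 55.495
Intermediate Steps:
w(H, v) = sqrt(6 + v)
T(E) = sqrt(6) (T(E) = sqrt(6 + (E - E)) = sqrt(6 + 0) = sqrt(6))
p(C, c) = 2 + C (p(C, c) = C + 2 = 2 + C)
(3 + p(T(4), 2))**2 = (3 + (2 + sqrt(6)))**2 = (5 + sqrt(6))**2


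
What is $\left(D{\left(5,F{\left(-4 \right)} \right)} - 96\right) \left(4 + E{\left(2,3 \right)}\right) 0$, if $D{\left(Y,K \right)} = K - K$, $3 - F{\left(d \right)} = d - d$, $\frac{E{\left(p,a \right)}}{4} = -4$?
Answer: $0$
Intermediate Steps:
$E{\left(p,a \right)} = -16$ ($E{\left(p,a \right)} = 4 \left(-4\right) = -16$)
$F{\left(d \right)} = 3$ ($F{\left(d \right)} = 3 - \left(d - d\right) = 3 - 0 = 3 + 0 = 3$)
$D{\left(Y,K \right)} = 0$
$\left(D{\left(5,F{\left(-4 \right)} \right)} - 96\right) \left(4 + E{\left(2,3 \right)}\right) 0 = \left(0 - 96\right) \left(4 - 16\right) 0 = - 96 \left(\left(-12\right) 0\right) = \left(-96\right) 0 = 0$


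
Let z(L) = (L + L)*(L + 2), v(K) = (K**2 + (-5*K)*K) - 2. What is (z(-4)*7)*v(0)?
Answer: -224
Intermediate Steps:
v(K) = -2 - 4*K**2 (v(K) = (K**2 - 5*K**2) - 2 = -4*K**2 - 2 = -2 - 4*K**2)
z(L) = 2*L*(2 + L) (z(L) = (2*L)*(2 + L) = 2*L*(2 + L))
(z(-4)*7)*v(0) = ((2*(-4)*(2 - 4))*7)*(-2 - 4*0**2) = ((2*(-4)*(-2))*7)*(-2 - 4*0) = (16*7)*(-2 + 0) = 112*(-2) = -224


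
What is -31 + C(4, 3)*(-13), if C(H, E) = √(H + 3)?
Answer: -31 - 13*√7 ≈ -65.395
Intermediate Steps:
C(H, E) = √(3 + H)
-31 + C(4, 3)*(-13) = -31 + √(3 + 4)*(-13) = -31 + √7*(-13) = -31 - 13*√7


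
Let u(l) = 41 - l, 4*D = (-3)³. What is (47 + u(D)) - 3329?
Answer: -12937/4 ≈ -3234.3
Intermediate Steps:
D = -27/4 (D = (¼)*(-3)³ = (¼)*(-27) = -27/4 ≈ -6.7500)
(47 + u(D)) - 3329 = (47 + (41 - 1*(-27/4))) - 3329 = (47 + (41 + 27/4)) - 3329 = (47 + 191/4) - 3329 = 379/4 - 3329 = -12937/4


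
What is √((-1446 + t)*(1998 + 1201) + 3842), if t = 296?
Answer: 8*I*√57422 ≈ 1917.0*I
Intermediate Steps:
√((-1446 + t)*(1998 + 1201) + 3842) = √((-1446 + 296)*(1998 + 1201) + 3842) = √(-1150*3199 + 3842) = √(-3678850 + 3842) = √(-3675008) = 8*I*√57422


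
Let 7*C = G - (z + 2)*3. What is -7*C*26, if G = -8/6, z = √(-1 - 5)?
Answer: 572/3 + 78*I*√6 ≈ 190.67 + 191.06*I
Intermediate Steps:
z = I*√6 (z = √(-6) = I*√6 ≈ 2.4495*I)
G = -4/3 (G = -8*⅙ = -4/3 ≈ -1.3333)
C = -22/21 - 3*I*√6/7 (C = (-4/3 - (I*√6 + 2)*3)/7 = (-4/3 - (2 + I*√6)*3)/7 = (-4/3 - (6 + 3*I*√6))/7 = (-4/3 + (-6 - 3*I*√6))/7 = (-22/3 - 3*I*√6)/7 = -22/21 - 3*I*√6/7 ≈ -1.0476 - 1.0498*I)
-7*C*26 = -7*(-22/21 - 3*I*√6/7)*26 = (22/3 + 3*I*√6)*26 = 572/3 + 78*I*√6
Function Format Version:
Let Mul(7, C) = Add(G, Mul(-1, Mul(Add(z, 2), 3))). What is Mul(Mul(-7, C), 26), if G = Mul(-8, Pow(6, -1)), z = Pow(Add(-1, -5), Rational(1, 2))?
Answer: Add(Rational(572, 3), Mul(78, I, Pow(6, Rational(1, 2)))) ≈ Add(190.67, Mul(191.06, I))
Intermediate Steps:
z = Mul(I, Pow(6, Rational(1, 2))) (z = Pow(-6, Rational(1, 2)) = Mul(I, Pow(6, Rational(1, 2))) ≈ Mul(2.4495, I))
G = Rational(-4, 3) (G = Mul(-8, Rational(1, 6)) = Rational(-4, 3) ≈ -1.3333)
C = Add(Rational(-22, 21), Mul(Rational(-3, 7), I, Pow(6, Rational(1, 2)))) (C = Mul(Rational(1, 7), Add(Rational(-4, 3), Mul(-1, Mul(Add(Mul(I, Pow(6, Rational(1, 2))), 2), 3)))) = Mul(Rational(1, 7), Add(Rational(-4, 3), Mul(-1, Mul(Add(2, Mul(I, Pow(6, Rational(1, 2)))), 3)))) = Mul(Rational(1, 7), Add(Rational(-4, 3), Mul(-1, Add(6, Mul(3, I, Pow(6, Rational(1, 2))))))) = Mul(Rational(1, 7), Add(Rational(-4, 3), Add(-6, Mul(-3, I, Pow(6, Rational(1, 2)))))) = Mul(Rational(1, 7), Add(Rational(-22, 3), Mul(-3, I, Pow(6, Rational(1, 2))))) = Add(Rational(-22, 21), Mul(Rational(-3, 7), I, Pow(6, Rational(1, 2)))) ≈ Add(-1.0476, Mul(-1.0498, I)))
Mul(Mul(-7, C), 26) = Mul(Mul(-7, Add(Rational(-22, 21), Mul(Rational(-3, 7), I, Pow(6, Rational(1, 2))))), 26) = Mul(Add(Rational(22, 3), Mul(3, I, Pow(6, Rational(1, 2)))), 26) = Add(Rational(572, 3), Mul(78, I, Pow(6, Rational(1, 2))))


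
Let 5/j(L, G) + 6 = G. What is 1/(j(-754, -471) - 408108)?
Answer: -477/194667521 ≈ -2.4503e-6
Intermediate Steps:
j(L, G) = 5/(-6 + G)
1/(j(-754, -471) - 408108) = 1/(5/(-6 - 471) - 408108) = 1/(5/(-477) - 408108) = 1/(5*(-1/477) - 408108) = 1/(-5/477 - 408108) = 1/(-194667521/477) = -477/194667521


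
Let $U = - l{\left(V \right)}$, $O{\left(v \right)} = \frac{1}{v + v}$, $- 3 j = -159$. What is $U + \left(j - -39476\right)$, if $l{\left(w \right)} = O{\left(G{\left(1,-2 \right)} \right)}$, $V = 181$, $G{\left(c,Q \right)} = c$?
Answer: $\frac{79057}{2} \approx 39529.0$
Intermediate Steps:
$j = 53$ ($j = \left(- \frac{1}{3}\right) \left(-159\right) = 53$)
$O{\left(v \right)} = \frac{1}{2 v}$
$l{\left(w \right)} = \frac{1}{2}$ ($l{\left(w \right)} = \frac{1}{2 \cdot 1} = \frac{1}{2} \cdot 1 = \frac{1}{2}$)
$U = - \frac{1}{2}$ ($U = \left(-1\right) \frac{1}{2} = - \frac{1}{2} \approx -0.5$)
$U + \left(j - -39476\right) = - \frac{1}{2} + \left(53 - -39476\right) = - \frac{1}{2} + \left(53 + 39476\right) = - \frac{1}{2} + 39529 = \frac{79057}{2}$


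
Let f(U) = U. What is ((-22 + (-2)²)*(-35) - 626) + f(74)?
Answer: 78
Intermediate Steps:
((-22 + (-2)²)*(-35) - 626) + f(74) = ((-22 + (-2)²)*(-35) - 626) + 74 = ((-22 + 4)*(-35) - 626) + 74 = (-18*(-35) - 626) + 74 = (630 - 626) + 74 = 4 + 74 = 78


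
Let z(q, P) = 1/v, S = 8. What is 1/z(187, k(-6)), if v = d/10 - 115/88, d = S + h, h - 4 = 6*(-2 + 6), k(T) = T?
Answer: 1009/440 ≈ 2.2932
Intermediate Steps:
h = 28 (h = 4 + 6*(-2 + 6) = 4 + 6*4 = 4 + 24 = 28)
d = 36 (d = 8 + 28 = 36)
v = 1009/440 (v = 36/10 - 115/88 = 36*(⅒) - 115*1/88 = 18/5 - 115/88 = 1009/440 ≈ 2.2932)
z(q, P) = 440/1009 (z(q, P) = 1/(1009/440) = 440/1009)
1/z(187, k(-6)) = 1/(440/1009) = 1009/440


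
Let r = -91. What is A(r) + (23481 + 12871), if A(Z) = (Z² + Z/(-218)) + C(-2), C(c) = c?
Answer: 9729649/218 ≈ 44631.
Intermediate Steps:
A(Z) = -2 + Z² - Z/218 (A(Z) = (Z² + Z/(-218)) - 2 = (Z² - Z/218) - 2 = -2 + Z² - Z/218)
A(r) + (23481 + 12871) = (-2 + (-91)² - 1/218*(-91)) + (23481 + 12871) = (-2 + 8281 + 91/218) + 36352 = 1804913/218 + 36352 = 9729649/218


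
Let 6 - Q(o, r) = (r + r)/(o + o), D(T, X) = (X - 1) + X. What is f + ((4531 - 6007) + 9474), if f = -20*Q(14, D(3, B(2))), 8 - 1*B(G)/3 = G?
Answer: 7928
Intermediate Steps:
B(G) = 24 - 3*G
D(T, X) = -1 + 2*X (D(T, X) = (-1 + X) + X = -1 + 2*X)
Q(o, r) = 6 - r/o (Q(o, r) = 6 - (r + r)/(o + o) = 6 - 2*r/(2*o) = 6 - 2*r*1/(2*o) = 6 - r/o)
f = -70 (f = -20*(6 - 1*(-1 + 2*(24 - 3*2))/14) = -20*(6 - 1*(-1 + 2*(24 - 6))*1/14) = -20*(6 - 1*(-1 + 2*18)*1/14) = -20*(6 - 1*(-1 + 36)*1/14) = -20*(6 - 1*35*1/14) = -20*(6 - 5/2) = -20*7/2 = -70)
f + ((4531 - 6007) + 9474) = -70 + ((4531 - 6007) + 9474) = -70 + (-1476 + 9474) = -70 + 7998 = 7928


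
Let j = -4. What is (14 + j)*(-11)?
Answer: -110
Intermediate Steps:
(14 + j)*(-11) = (14 - 4)*(-11) = 10*(-11) = -110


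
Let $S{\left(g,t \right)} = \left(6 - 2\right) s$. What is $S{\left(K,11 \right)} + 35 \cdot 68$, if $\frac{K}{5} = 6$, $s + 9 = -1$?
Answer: $2340$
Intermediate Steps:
$s = -10$ ($s = -9 - 1 = -10$)
$K = 30$ ($K = 5 \cdot 6 = 30$)
$S{\left(g,t \right)} = -40$ ($S{\left(g,t \right)} = \left(6 - 2\right) \left(-10\right) = 4 \left(-10\right) = -40$)
$S{\left(K,11 \right)} + 35 \cdot 68 = -40 + 35 \cdot 68 = -40 + 2380 = 2340$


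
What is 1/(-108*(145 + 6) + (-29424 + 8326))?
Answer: -1/37406 ≈ -2.6734e-5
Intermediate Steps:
1/(-108*(145 + 6) + (-29424 + 8326)) = 1/(-108*151 - 21098) = 1/(-16308 - 21098) = 1/(-37406) = -1/37406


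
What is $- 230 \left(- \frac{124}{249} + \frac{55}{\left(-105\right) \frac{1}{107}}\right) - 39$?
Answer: $\frac{7533531}{581} \approx 12966.0$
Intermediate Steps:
$- 230 \left(- \frac{124}{249} + \frac{55}{\left(-105\right) \frac{1}{107}}\right) - 39 = - 230 \left(\left(-124\right) \frac{1}{249} + \frac{55}{\left(-105\right) \frac{1}{107}}\right) - 39 = - 230 \left(- \frac{124}{249} + \frac{55}{- \frac{105}{107}}\right) - 39 = - 230 \left(- \frac{124}{249} + 55 \left(- \frac{107}{105}\right)\right) - 39 = - 230 \left(- \frac{124}{249} - \frac{1177}{21}\right) - 39 = \left(-230\right) \left(- \frac{32853}{581}\right) - 39 = \frac{7556190}{581} - 39 = \frac{7533531}{581}$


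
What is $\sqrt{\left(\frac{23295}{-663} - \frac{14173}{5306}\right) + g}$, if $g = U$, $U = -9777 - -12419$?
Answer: $\frac{\sqrt{3580900278968194}}{1172626} \approx 51.031$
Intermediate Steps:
$U = 2642$ ($U = -9777 + 12419 = 2642$)
$g = 2642$
$\sqrt{\left(\frac{23295}{-663} - \frac{14173}{5306}\right) + g} = \sqrt{\left(\frac{23295}{-663} - \frac{14173}{5306}\right) + 2642} = \sqrt{\left(23295 \left(- \frac{1}{663}\right) - \frac{14173}{5306}\right) + 2642} = \sqrt{\left(- \frac{7765}{221} - \frac{14173}{5306}\right) + 2642} = \sqrt{- \frac{44333323}{1172626} + 2642} = \sqrt{\frac{3053744569}{1172626}} = \frac{\sqrt{3580900278968194}}{1172626}$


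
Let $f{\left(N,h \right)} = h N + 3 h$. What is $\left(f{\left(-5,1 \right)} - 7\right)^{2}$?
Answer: $81$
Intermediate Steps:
$f{\left(N,h \right)} = 3 h + N h$ ($f{\left(N,h \right)} = N h + 3 h = 3 h + N h$)
$\left(f{\left(-5,1 \right)} - 7\right)^{2} = \left(1 \left(3 - 5\right) - 7\right)^{2} = \left(1 \left(-2\right) - 7\right)^{2} = \left(-2 - 7\right)^{2} = \left(-9\right)^{2} = 81$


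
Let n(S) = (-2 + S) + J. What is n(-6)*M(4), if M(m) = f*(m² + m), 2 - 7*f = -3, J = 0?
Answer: -800/7 ≈ -114.29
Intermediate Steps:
f = 5/7 (f = 2/7 - ⅐*(-3) = 2/7 + 3/7 = 5/7 ≈ 0.71429)
n(S) = -2 + S (n(S) = (-2 + S) + 0 = -2 + S)
M(m) = 5*m/7 + 5*m²/7 (M(m) = 5*(m² + m)/7 = 5*(m + m²)/7 = 5*m/7 + 5*m²/7)
n(-6)*M(4) = (-2 - 6)*((5/7)*4*(1 + 4)) = -40*4*5/7 = -8*100/7 = -800/7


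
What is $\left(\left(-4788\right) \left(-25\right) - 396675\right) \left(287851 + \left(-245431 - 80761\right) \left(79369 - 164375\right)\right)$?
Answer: $-7680119291705925$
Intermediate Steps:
$\left(\left(-4788\right) \left(-25\right) - 396675\right) \left(287851 + \left(-245431 - 80761\right) \left(79369 - 164375\right)\right) = \left(119700 - 396675\right) \left(287851 - -27728277152\right) = - 276975 \left(287851 + 27728277152\right) = \left(-276975\right) 27728565003 = -7680119291705925$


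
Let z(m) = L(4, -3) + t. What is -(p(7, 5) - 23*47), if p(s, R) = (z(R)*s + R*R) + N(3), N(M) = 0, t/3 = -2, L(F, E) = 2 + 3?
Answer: 1063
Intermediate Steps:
L(F, E) = 5
t = -6 (t = 3*(-2) = -6)
z(m) = -1 (z(m) = 5 - 6 = -1)
p(s, R) = R**2 - s (p(s, R) = (-s + R*R) + 0 = (-s + R**2) + 0 = (R**2 - s) + 0 = R**2 - s)
-(p(7, 5) - 23*47) = -((5**2 - 1*7) - 23*47) = -((25 - 7) - 1081) = -(18 - 1081) = -1*(-1063) = 1063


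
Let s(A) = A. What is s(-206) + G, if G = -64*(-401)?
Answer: 25458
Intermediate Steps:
G = 25664
s(-206) + G = -206 + 25664 = 25458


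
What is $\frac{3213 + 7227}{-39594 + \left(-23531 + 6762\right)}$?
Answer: $- \frac{10440}{56363} \approx -0.18523$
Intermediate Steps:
$\frac{3213 + 7227}{-39594 + \left(-23531 + 6762\right)} = \frac{10440}{-39594 - 16769} = \frac{10440}{-56363} = 10440 \left(- \frac{1}{56363}\right) = - \frac{10440}{56363}$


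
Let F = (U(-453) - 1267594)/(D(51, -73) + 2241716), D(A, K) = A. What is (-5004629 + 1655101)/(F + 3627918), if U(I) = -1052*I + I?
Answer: -577604718152/625611235355 ≈ -0.92326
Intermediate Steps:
U(I) = -1051*I
F = -791491/2241767 (F = (-1051*(-453) - 1267594)/(51 + 2241716) = (476103 - 1267594)/2241767 = -791491*1/2241767 = -791491/2241767 ≈ -0.35307)
(-5004629 + 1655101)/(F + 3627918) = (-5004629 + 1655101)/(-791491/2241767 + 3627918) = -3349528/8132946059615/2241767 = -3349528*2241767/8132946059615 = -577604718152/625611235355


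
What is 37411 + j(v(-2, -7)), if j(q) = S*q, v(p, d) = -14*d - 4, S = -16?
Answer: 35907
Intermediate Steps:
v(p, d) = -4 - 14*d
j(q) = -16*q
37411 + j(v(-2, -7)) = 37411 - 16*(-4 - 14*(-7)) = 37411 - 16*(-4 + 98) = 37411 - 16*94 = 37411 - 1504 = 35907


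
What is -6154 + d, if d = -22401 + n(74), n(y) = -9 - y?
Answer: -28638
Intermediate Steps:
d = -22484 (d = -22401 + (-9 - 1*74) = -22401 + (-9 - 74) = -22401 - 83 = -22484)
-6154 + d = -6154 - 22484 = -28638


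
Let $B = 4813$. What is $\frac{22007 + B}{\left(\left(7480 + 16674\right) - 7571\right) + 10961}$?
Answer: $\frac{6705}{6886} \approx 0.97371$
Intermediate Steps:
$\frac{22007 + B}{\left(\left(7480 + 16674\right) - 7571\right) + 10961} = \frac{22007 + 4813}{\left(\left(7480 + 16674\right) - 7571\right) + 10961} = \frac{26820}{\left(24154 - 7571\right) + 10961} = \frac{26820}{16583 + 10961} = \frac{26820}{27544} = 26820 \cdot \frac{1}{27544} = \frac{6705}{6886}$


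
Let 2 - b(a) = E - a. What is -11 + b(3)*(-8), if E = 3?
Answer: -27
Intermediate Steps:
b(a) = -1 + a (b(a) = 2 - (3 - a) = 2 + (-3 + a) = -1 + a)
-11 + b(3)*(-8) = -11 + (-1 + 3)*(-8) = -11 + 2*(-8) = -11 - 16 = -27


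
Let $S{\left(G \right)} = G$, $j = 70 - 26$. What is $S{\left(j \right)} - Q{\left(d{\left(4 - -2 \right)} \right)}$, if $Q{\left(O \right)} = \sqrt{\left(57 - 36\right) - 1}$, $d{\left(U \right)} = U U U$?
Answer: $44 - 2 \sqrt{5} \approx 39.528$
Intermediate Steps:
$d{\left(U \right)} = U^{3}$ ($d{\left(U \right)} = U^{2} U = U^{3}$)
$j = 44$ ($j = 70 - 26 = 44$)
$Q{\left(O \right)} = 2 \sqrt{5}$ ($Q{\left(O \right)} = \sqrt{\left(57 - 36\right) - 1} = \sqrt{21 - 1} = \sqrt{20} = 2 \sqrt{5}$)
$S{\left(j \right)} - Q{\left(d{\left(4 - -2 \right)} \right)} = 44 - 2 \sqrt{5}$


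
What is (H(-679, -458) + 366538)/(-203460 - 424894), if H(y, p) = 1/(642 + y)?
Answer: -13561905/23249098 ≈ -0.58333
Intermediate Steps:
(H(-679, -458) + 366538)/(-203460 - 424894) = (1/(642 - 679) + 366538)/(-203460 - 424894) = (1/(-37) + 366538)/(-628354) = (-1/37 + 366538)*(-1/628354) = (13561905/37)*(-1/628354) = -13561905/23249098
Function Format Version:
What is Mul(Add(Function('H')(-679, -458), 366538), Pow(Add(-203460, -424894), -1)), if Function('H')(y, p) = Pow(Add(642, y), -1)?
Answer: Rational(-13561905, 23249098) ≈ -0.58333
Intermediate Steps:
Mul(Add(Function('H')(-679, -458), 366538), Pow(Add(-203460, -424894), -1)) = Mul(Add(Pow(Add(642, -679), -1), 366538), Pow(Add(-203460, -424894), -1)) = Mul(Add(Pow(-37, -1), 366538), Pow(-628354, -1)) = Mul(Add(Rational(-1, 37), 366538), Rational(-1, 628354)) = Mul(Rational(13561905, 37), Rational(-1, 628354)) = Rational(-13561905, 23249098)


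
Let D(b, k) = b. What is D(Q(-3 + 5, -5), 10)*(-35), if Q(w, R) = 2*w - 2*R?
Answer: -490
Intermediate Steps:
Q(w, R) = -2*R + 2*w
D(Q(-3 + 5, -5), 10)*(-35) = (-2*(-5) + 2*(-3 + 5))*(-35) = (10 + 2*2)*(-35) = (10 + 4)*(-35) = 14*(-35) = -490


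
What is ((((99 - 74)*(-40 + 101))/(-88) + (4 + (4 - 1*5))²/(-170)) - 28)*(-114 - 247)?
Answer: 122545421/7480 ≈ 16383.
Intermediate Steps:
((((99 - 74)*(-40 + 101))/(-88) + (4 + (4 - 1*5))²/(-170)) - 28)*(-114 - 247) = (((25*61)*(-1/88) + (4 + (4 - 5))²*(-1/170)) - 28)*(-361) = ((1525*(-1/88) + (4 - 1)²*(-1/170)) - 28)*(-361) = ((-1525/88 + 3²*(-1/170)) - 28)*(-361) = ((-1525/88 + 9*(-1/170)) - 28)*(-361) = ((-1525/88 - 9/170) - 28)*(-361) = (-130021/7480 - 28)*(-361) = -339461/7480*(-361) = 122545421/7480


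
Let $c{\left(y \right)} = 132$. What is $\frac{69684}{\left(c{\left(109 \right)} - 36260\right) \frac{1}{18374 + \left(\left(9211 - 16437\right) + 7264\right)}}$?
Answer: $- \frac{80188863}{2258} \approx -35513.0$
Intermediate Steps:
$\frac{69684}{\left(c{\left(109 \right)} - 36260\right) \frac{1}{18374 + \left(\left(9211 - 16437\right) + 7264\right)}} = \frac{69684}{\left(132 - 36260\right) \frac{1}{18374 + \left(\left(9211 - 16437\right) + 7264\right)}} = \frac{69684}{\left(-36128\right) \frac{1}{18374 + \left(-7226 + 7264\right)}} = \frac{69684}{\left(-36128\right) \frac{1}{18374 + 38}} = \frac{69684}{\left(-36128\right) \frac{1}{18412}} = \frac{69684}{- \frac{9032}{4603}} = 69684 \left(- \frac{4603}{9032}\right) = - \frac{80188863}{2258}$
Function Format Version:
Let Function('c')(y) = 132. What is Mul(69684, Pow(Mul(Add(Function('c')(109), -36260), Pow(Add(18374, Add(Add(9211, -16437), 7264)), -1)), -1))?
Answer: Rational(-80188863, 2258) ≈ -35513.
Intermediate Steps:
Mul(69684, Pow(Mul(Add(Function('c')(109), -36260), Pow(Add(18374, Add(Add(9211, -16437), 7264)), -1)), -1)) = Mul(69684, Pow(Mul(Add(132, -36260), Pow(Add(18374, Add(Add(9211, -16437), 7264)), -1)), -1)) = Mul(69684, Pow(Mul(-36128, Pow(Add(18374, Add(-7226, 7264)), -1)), -1)) = Mul(69684, Pow(Mul(-36128, Pow(Add(18374, 38), -1)), -1)) = Mul(69684, Pow(Mul(-36128, Pow(18412, -1)), -1)) = Mul(69684, Pow(Mul(-36128, Rational(1, 18412)), -1)) = Mul(69684, Pow(Rational(-9032, 4603), -1)) = Mul(69684, Rational(-4603, 9032)) = Rational(-80188863, 2258)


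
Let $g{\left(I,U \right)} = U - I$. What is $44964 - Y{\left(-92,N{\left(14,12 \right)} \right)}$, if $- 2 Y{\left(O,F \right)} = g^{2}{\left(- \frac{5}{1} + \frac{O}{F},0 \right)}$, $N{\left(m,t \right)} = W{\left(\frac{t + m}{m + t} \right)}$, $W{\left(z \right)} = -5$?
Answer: $\frac{2252689}{50} \approx 45054.0$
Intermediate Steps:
$N{\left(m,t \right)} = -5$
$Y{\left(O,F \right)} = - \frac{\left(5 - \frac{O}{F}\right)^{2}}{2}$ ($Y{\left(O,F \right)} = - \frac{\left(0 - \left(- \frac{5}{1} + \frac{O}{F}\right)\right)^{2}}{2} = - \frac{\left(0 - \left(\left(-5\right) 1 + \frac{O}{F}\right)\right)^{2}}{2} = - \frac{\left(0 - \left(-5 + \frac{O}{F}\right)\right)^{2}}{2} = - \frac{\left(0 + \left(5 - \frac{O}{F}\right)\right)^{2}}{2} = - \frac{\left(5 - \frac{O}{F}\right)^{2}}{2}$)
$44964 - Y{\left(-92,N{\left(14,12 \right)} \right)} = 44964 - - \frac{\left(\left(-1\right) \left(-92\right) + 5 \left(-5\right)\right)^{2}}{2 \cdot 25} = 44964 - \left(- \frac{1}{2}\right) \frac{1}{25} \left(92 - 25\right)^{2} = 44964 - \left(- \frac{1}{2}\right) \frac{1}{25} \cdot 67^{2} = 44964 - \left(- \frac{1}{2}\right) \frac{1}{25} \cdot 4489 = 44964 - - \frac{4489}{50} = 44964 + \frac{4489}{50} = \frac{2252689}{50}$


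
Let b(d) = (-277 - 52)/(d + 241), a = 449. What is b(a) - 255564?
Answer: -176339489/690 ≈ -2.5556e+5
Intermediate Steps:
b(d) = -329/(241 + d)
b(a) - 255564 = -329/(241 + 449) - 255564 = -329/690 - 255564 = -176339489/690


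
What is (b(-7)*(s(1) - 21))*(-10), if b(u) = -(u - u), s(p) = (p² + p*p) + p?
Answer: 0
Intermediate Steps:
s(p) = p + 2*p² (s(p) = (p² + p²) + p = 2*p² + p = p + 2*p²)
b(u) = 0 (b(u) = -1*0 = 0)
(b(-7)*(s(1) - 21))*(-10) = (0*(1*(1 + 2*1) - 21))*(-10) = (0*(1*(1 + 2) - 21))*(-10) = (0*(1*3 - 21))*(-10) = (0*(3 - 21))*(-10) = (0*(-18))*(-10) = 0*(-10) = 0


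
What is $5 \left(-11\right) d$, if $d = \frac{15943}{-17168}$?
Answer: $\frac{876865}{17168} \approx 51.076$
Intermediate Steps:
$d = - \frac{15943}{17168}$ ($d = 15943 \left(- \frac{1}{17168}\right) = - \frac{15943}{17168} \approx -0.92865$)
$5 \left(-11\right) d = 5 \left(-11\right) \left(- \frac{15943}{17168}\right) = \left(-55\right) \left(- \frac{15943}{17168}\right) = \frac{876865}{17168}$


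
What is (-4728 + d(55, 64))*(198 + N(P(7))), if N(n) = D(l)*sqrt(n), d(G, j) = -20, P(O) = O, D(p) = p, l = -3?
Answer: -940104 + 14244*sqrt(7) ≈ -9.0242e+5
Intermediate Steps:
N(n) = -3*sqrt(n)
(-4728 + d(55, 64))*(198 + N(P(7))) = (-4728 - 20)*(198 - 3*sqrt(7)) = -4748*(198 - 3*sqrt(7)) = -940104 + 14244*sqrt(7)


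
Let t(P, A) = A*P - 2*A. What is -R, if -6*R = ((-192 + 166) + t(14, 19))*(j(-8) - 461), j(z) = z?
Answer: -47369/3 ≈ -15790.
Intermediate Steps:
t(P, A) = -2*A + A*P
R = 47369/3 (R = -((-192 + 166) + 19*(-2 + 14))*(-8 - 461)/6 = -(-26 + 19*12)*(-469)/6 = -(-26 + 228)*(-469)/6 = -101*(-469)/3 = -⅙*(-94738) = 47369/3 ≈ 15790.)
-R = -1*47369/3 = -47369/3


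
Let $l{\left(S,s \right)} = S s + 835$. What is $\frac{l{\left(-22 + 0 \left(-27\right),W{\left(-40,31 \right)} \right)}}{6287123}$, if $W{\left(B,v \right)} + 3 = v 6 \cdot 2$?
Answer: $- \frac{7283}{6287123} \approx -0.0011584$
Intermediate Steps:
$W{\left(B,v \right)} = -3 + 12 v$ ($W{\left(B,v \right)} = -3 + v 6 \cdot 2 = -3 + 6 v 2 = -3 + 12 v$)
$l{\left(S,s \right)} = 835 + S s$
$\frac{l{\left(-22 + 0 \left(-27\right),W{\left(-40,31 \right)} \right)}}{6287123} = \frac{835 + \left(-22 + 0 \left(-27\right)\right) \left(-3 + 12 \cdot 31\right)}{6287123} = \left(835 + \left(-22 + 0\right) \left(-3 + 372\right)\right) \frac{1}{6287123} = \left(835 - 8118\right) \frac{1}{6287123} = \left(-7283\right) \frac{1}{6287123} = - \frac{7283}{6287123}$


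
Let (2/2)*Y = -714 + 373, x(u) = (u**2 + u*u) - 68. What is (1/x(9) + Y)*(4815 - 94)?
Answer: -151322213/94 ≈ -1.6098e+6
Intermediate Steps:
x(u) = -68 + 2*u**2 (x(u) = (u**2 + u**2) - 68 = 2*u**2 - 68 = -68 + 2*u**2)
Y = -341 (Y = -714 + 373 = -341)
(1/x(9) + Y)*(4815 - 94) = (1/(-68 + 2*9**2) - 341)*(4815 - 94) = (1/(-68 + 2*81) - 341)*4721 = (1/(-68 + 162) - 341)*4721 = (1/94 - 341)*4721 = -32053/94*4721 = -151322213/94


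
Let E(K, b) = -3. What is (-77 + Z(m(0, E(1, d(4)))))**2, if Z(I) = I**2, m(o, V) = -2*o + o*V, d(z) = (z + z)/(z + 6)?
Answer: 5929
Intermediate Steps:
d(z) = 2*z/(6 + z) (d(z) = (2*z)/(6 + z) = 2*z/(6 + z))
m(o, V) = -2*o + V*o
(-77 + Z(m(0, E(1, d(4)))))**2 = (-77 + (0*(-2 - 3))**2)**2 = (-77 + (0*(-5))**2)**2 = (-77 + 0**2)**2 = (-77 + 0)**2 = (-77)**2 = 5929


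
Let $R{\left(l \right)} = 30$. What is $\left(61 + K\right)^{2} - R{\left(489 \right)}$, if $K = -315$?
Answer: $64486$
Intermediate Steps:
$\left(61 + K\right)^{2} - R{\left(489 \right)} = \left(61 - 315\right)^{2} - 30 = \left(-254\right)^{2} - 30 = 64516 - 30 = 64486$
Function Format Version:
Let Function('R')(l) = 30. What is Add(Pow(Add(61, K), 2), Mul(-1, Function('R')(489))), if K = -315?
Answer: 64486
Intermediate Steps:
Add(Pow(Add(61, K), 2), Mul(-1, Function('R')(489))) = Add(Pow(Add(61, -315), 2), Mul(-1, 30)) = Add(Pow(-254, 2), -30) = Add(64516, -30) = 64486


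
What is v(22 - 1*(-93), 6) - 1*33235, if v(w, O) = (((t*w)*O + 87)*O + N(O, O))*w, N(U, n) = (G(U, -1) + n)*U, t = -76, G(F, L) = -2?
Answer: -36154045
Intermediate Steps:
N(U, n) = U*(-2 + n) (N(U, n) = (-2 + n)*U = U*(-2 + n))
v(w, O) = w*(O*(-2 + O) + O*(87 - 76*O*w)) (v(w, O) = (((-76*w)*O + 87)*O + O*(-2 + O))*w = ((-76*O*w + 87)*O + O*(-2 + O))*w = ((87 - 76*O*w)*O + O*(-2 + O))*w = (O*(87 - 76*O*w) + O*(-2 + O))*w = (O*(-2 + O) + O*(87 - 76*O*w))*w = w*(O*(-2 + O) + O*(87 - 76*O*w)))
v(22 - 1*(-93), 6) - 1*33235 = 6*(22 - 1*(-93))*(85 + 6 - 76*6*(22 - 1*(-93))) - 1*33235 = 6*(22 + 93)*(85 + 6 - 76*6*(22 + 93)) - 33235 = 6*115*(85 + 6 - 76*6*115) - 33235 = 6*115*(85 + 6 - 52440) - 33235 = 6*115*(-52349) - 33235 = -36120810 - 33235 = -36154045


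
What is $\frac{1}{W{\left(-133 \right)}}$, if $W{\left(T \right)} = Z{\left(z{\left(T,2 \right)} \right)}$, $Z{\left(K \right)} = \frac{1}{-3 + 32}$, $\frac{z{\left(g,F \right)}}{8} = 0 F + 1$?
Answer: $29$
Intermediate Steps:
$z{\left(g,F \right)} = 8$ ($z{\left(g,F \right)} = 8 \left(0 F + 1\right) = 8 \left(0 + 1\right) = 8 \cdot 1 = 8$)
$Z{\left(K \right)} = \frac{1}{29}$
$W{\left(T \right)} = \frac{1}{29}$
$\frac{1}{W{\left(-133 \right)}} = \frac{1}{\frac{1}{29}} = 29$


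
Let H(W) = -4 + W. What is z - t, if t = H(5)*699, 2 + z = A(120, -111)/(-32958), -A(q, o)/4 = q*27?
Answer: -1282811/1831 ≈ -700.61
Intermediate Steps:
A(q, o) = -108*q (A(q, o) = -4*q*27 = -108*q)
z = -2942/1831 (z = -2 - 108*120/(-32958) = -2 - 12960*(-1/32958) = -2 + 720/1831 = -2942/1831 ≈ -1.6068)
t = 699 (t = (-4 + 5)*699 = 1*699 = 699)
z - t = -2942/1831 - 1*699 = -2942/1831 - 699 = -1282811/1831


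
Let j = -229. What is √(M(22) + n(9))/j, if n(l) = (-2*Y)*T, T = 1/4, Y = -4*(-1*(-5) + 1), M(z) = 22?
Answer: -√34/229 ≈ -0.025463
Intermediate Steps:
Y = -24 (Y = -4*(5 + 1) = -4*6 = -24)
T = ¼ ≈ 0.25000
n(l) = 12 (n(l) = -2*(-24)*(¼) = 48*(¼) = 12)
√(M(22) + n(9))/j = √(22 + 12)/(-229) = √34*(-1/229) = -√34/229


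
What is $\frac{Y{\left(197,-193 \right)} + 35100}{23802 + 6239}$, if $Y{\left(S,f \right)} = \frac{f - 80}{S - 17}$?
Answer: $\frac{2105909}{1802460} \approx 1.1684$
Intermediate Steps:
$Y{\left(S,f \right)} = \frac{-80 + f}{-17 + S}$
$\frac{Y{\left(197,-193 \right)} + 35100}{23802 + 6239} = \frac{\frac{-80 - 193}{-17 + 197} + 35100}{23802 + 6239} = \frac{\frac{1}{180} \left(-273\right) + 35100}{30041} = \left(\frac{1}{180} \left(-273\right) + 35100\right) \frac{1}{30041} = \left(- \frac{91}{60} + 35100\right) \frac{1}{30041} = \frac{2105909}{60} \cdot \frac{1}{30041} = \frac{2105909}{1802460}$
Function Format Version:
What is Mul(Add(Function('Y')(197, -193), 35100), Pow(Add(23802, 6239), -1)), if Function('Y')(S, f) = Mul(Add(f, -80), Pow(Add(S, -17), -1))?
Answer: Rational(2105909, 1802460) ≈ 1.1684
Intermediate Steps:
Function('Y')(S, f) = Mul(Pow(Add(-17, S), -1), Add(-80, f)) (Function('Y')(S, f) = Mul(Add(-80, f), Pow(Add(-17, S), -1)) = Mul(Pow(Add(-17, S), -1), Add(-80, f)))
Mul(Add(Function('Y')(197, -193), 35100), Pow(Add(23802, 6239), -1)) = Mul(Add(Mul(Pow(Add(-17, 197), -1), Add(-80, -193)), 35100), Pow(Add(23802, 6239), -1)) = Mul(Add(Mul(Pow(180, -1), -273), 35100), Pow(30041, -1)) = Mul(Add(Mul(Rational(1, 180), -273), 35100), Rational(1, 30041)) = Mul(Add(Rational(-91, 60), 35100), Rational(1, 30041)) = Mul(Rational(2105909, 60), Rational(1, 30041)) = Rational(2105909, 1802460)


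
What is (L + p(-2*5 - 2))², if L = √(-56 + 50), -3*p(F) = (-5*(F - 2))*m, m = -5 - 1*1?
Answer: (140 + I*√6)² ≈ 19594.0 + 685.86*I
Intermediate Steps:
m = -6 (m = -5 - 1 = -6)
p(F) = 20 - 10*F (p(F) = -(-5*(F - 2))*(-6)/3 = -(-5*(-2 + F))*(-6)/3 = -(10 - 5*F)*(-6)/3 = -(-60 + 30*F)/3 = 20 - 10*F)
L = I*√6 (L = √(-6) = I*√6 ≈ 2.4495*I)
(L + p(-2*5 - 2))² = (I*√6 + (20 - 10*(-2*5 - 2)))² = (I*√6 + (20 - 10*(-10 - 2)))² = (I*√6 + (20 - 10*(-12)))² = (I*√6 + (20 + 120))² = (I*√6 + 140)² = (140 + I*√6)²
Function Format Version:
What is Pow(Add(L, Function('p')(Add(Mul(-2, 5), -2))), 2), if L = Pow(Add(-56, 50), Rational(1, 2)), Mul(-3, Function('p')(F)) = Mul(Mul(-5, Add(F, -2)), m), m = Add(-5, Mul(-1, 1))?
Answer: Pow(Add(140, Mul(I, Pow(6, Rational(1, 2)))), 2) ≈ Add(19594., Mul(685.86, I))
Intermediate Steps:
m = -6 (m = Add(-5, -1) = -6)
Function('p')(F) = Add(20, Mul(-10, F)) (Function('p')(F) = Mul(Rational(-1, 3), Mul(Mul(-5, Add(F, -2)), -6)) = Mul(Rational(-1, 3), Mul(Mul(-5, Add(-2, F)), -6)) = Mul(Rational(-1, 3), Mul(Add(10, Mul(-5, F)), -6)) = Mul(Rational(-1, 3), Add(-60, Mul(30, F))) = Add(20, Mul(-10, F)))
L = Mul(I, Pow(6, Rational(1, 2))) (L = Pow(-6, Rational(1, 2)) = Mul(I, Pow(6, Rational(1, 2))) ≈ Mul(2.4495, I))
Pow(Add(L, Function('p')(Add(Mul(-2, 5), -2))), 2) = Pow(Add(Mul(I, Pow(6, Rational(1, 2))), Add(20, Mul(-10, Add(Mul(-2, 5), -2)))), 2) = Pow(Add(Mul(I, Pow(6, Rational(1, 2))), Add(20, Mul(-10, Add(-10, -2)))), 2) = Pow(Add(Mul(I, Pow(6, Rational(1, 2))), Add(20, Mul(-10, -12))), 2) = Pow(Add(Mul(I, Pow(6, Rational(1, 2))), Add(20, 120)), 2) = Pow(Add(Mul(I, Pow(6, Rational(1, 2))), 140), 2) = Pow(Add(140, Mul(I, Pow(6, Rational(1, 2)))), 2)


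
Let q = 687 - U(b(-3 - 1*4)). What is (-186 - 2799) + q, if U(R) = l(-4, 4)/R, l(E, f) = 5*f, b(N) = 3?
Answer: -6914/3 ≈ -2304.7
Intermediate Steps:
U(R) = 20/R (U(R) = (5*4)/R = 20/R)
q = 2041/3 (q = 687 - 20/3 = 2041/3 ≈ 680.33)
(-186 - 2799) + q = (-186 - 2799) + 2041/3 = -2985 + 2041/3 = -6914/3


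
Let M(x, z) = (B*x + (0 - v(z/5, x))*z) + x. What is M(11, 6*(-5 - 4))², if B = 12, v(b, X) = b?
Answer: 4844401/25 ≈ 1.9378e+5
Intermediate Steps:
M(x, z) = 13*x - z²/5 (M(x, z) = (12*x + (0 - z/5)*z) + x = (12*x + (-z/5)*z) + x = (12*x - z²/5) + x = 13*x - z²/5)
M(11, 6*(-5 - 4))² = (13*11 - 36*(-5 - 4)²/5)² = (143 - (6*(-9))²/5)² = (143 - ⅕*(-54)²)² = (143 - ⅕*2916)² = (143 - 2916/5)² = (-2201/5)² = 4844401/25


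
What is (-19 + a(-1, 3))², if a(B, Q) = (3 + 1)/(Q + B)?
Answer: 289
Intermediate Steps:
a(B, Q) = 4/(B + Q)
(-19 + a(-1, 3))² = (-19 + 4/(-1 + 3))² = (-19 + 4/2)² = (-19 + 4*(½))² = (-19 + 2)² = (-17)² = 289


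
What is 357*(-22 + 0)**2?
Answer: 172788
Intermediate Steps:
357*(-22 + 0)**2 = 357*(-22)**2 = 357*484 = 172788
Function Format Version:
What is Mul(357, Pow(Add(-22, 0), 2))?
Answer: 172788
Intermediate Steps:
Mul(357, Pow(Add(-22, 0), 2)) = Mul(357, Pow(-22, 2)) = Mul(357, 484) = 172788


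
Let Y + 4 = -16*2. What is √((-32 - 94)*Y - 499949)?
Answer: I*√495413 ≈ 703.86*I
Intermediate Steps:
Y = -36 (Y = -4 - 16*2 = -4 - 32 = -36)
√((-32 - 94)*Y - 499949) = √((-32 - 94)*(-36) - 499949) = √(-126*(-36) - 499949) = √(4536 - 499949) = √(-495413) = I*√495413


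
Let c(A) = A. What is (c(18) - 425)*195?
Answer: -79365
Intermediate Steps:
(c(18) - 425)*195 = (18 - 425)*195 = -407*195 = -79365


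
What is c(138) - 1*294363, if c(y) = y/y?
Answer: -294362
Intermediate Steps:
c(y) = 1
c(138) - 1*294363 = 1 - 1*294363 = 1 - 294363 = -294362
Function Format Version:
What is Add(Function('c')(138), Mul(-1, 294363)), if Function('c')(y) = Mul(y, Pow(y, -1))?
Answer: -294362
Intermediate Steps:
Function('c')(y) = 1
Add(Function('c')(138), Mul(-1, 294363)) = Add(1, Mul(-1, 294363)) = Add(1, -294363) = -294362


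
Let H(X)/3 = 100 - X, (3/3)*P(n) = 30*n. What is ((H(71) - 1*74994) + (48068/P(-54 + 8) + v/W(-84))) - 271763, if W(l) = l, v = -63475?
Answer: -3341869051/9660 ≈ -3.4595e+5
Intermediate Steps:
P(n) = 30*n
H(X) = 300 - 3*X (H(X) = 3*(100 - X) = 300 - 3*X)
((H(71) - 1*74994) + (48068/P(-54 + 8) + v/W(-84))) - 271763 = (((300 - 3*71) - 1*74994) + (48068/((30*(-54 + 8))) - 63475/(-84))) - 271763 = (((300 - 213) - 74994) + (48068/((30*(-46))) - 63475*(-1/84))) - 271763 = ((87 - 74994) + (48068/(-1380) + 63475/84)) - 271763 = (-74907 + (48068*(-1/1380) + 63475/84)) - 271763 = (-74907 + (-12017/345 + 63475/84)) - 271763 = (-74907 + 6963149/9660) - 271763 = -716638471/9660 - 271763 = -3341869051/9660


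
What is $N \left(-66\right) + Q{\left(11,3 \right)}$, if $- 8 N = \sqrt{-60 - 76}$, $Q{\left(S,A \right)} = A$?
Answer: $3 + \frac{33 i \sqrt{34}}{2} \approx 3.0 + 96.211 i$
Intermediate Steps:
$N = - \frac{i \sqrt{34}}{4}$ ($N = - \frac{\sqrt{-60 - 76}}{8} = - \frac{\sqrt{-136}}{8} = - \frac{2 i \sqrt{34}}{8} = - \frac{i \sqrt{34}}{4} \approx - 1.4577 i$)
$N \left(-66\right) + Q{\left(11,3 \right)} = - \frac{i \sqrt{34}}{4} \left(-66\right) + 3 = \frac{33 i \sqrt{34}}{2} + 3 = 3 + \frac{33 i \sqrt{34}}{2}$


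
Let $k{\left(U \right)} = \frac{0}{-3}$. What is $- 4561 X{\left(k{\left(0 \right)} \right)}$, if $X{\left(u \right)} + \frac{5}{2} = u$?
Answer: $\frac{22805}{2} \approx 11403.0$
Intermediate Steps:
$k{\left(U \right)} = 0$ ($k{\left(U \right)} = 0 \left(- \frac{1}{3}\right) = 0$)
$X{\left(u \right)} = - \frac{5}{2} + u$
$- 4561 X{\left(k{\left(0 \right)} \right)} = - 4561 \left(- \frac{5}{2} + 0\right) = \left(-4561\right) \left(- \frac{5}{2}\right) = \frac{22805}{2}$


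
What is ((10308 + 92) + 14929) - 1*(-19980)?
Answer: 45309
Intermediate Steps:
((10308 + 92) + 14929) - 1*(-19980) = (10400 + 14929) + 19980 = 25329 + 19980 = 45309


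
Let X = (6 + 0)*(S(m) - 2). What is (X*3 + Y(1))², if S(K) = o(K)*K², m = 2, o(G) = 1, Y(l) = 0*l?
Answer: 1296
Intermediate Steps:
Y(l) = 0
S(K) = K² (S(K) = 1*K² = K²)
X = 12 (X = (6 + 0)*(2² - 2) = 6*(4 - 2) = 6*2 = 12)
(X*3 + Y(1))² = (12*3 + 0)² = (36 + 0)² = 36² = 1296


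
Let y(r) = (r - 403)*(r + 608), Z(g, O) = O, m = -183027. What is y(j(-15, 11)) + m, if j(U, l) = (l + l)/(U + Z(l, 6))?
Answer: -34712237/81 ≈ -4.2855e+5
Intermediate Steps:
j(U, l) = 2*l/(6 + U) (j(U, l) = (l + l)/(U + 6) = (2*l)/(6 + U) = 2*l/(6 + U))
y(r) = (-403 + r)*(608 + r)
y(j(-15, 11)) + m = (-245024 + (2*11/(6 - 15))**2 + 205*(2*11/(6 - 15))) - 183027 = (-245024 + (2*11/(-9))**2 + 205*(2*11/(-9))) - 183027 = (-245024 + (2*11*(-1/9))**2 + 205*(2*11*(-1/9))) - 183027 = (-245024 + (-22/9)**2 + 205*(-22/9)) - 183027 = (-245024 + 484/81 - 4510/9) - 183027 = -19887050/81 - 183027 = -34712237/81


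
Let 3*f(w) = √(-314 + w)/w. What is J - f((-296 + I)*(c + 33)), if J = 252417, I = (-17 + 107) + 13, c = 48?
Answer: 252417 + I*√15947/46899 ≈ 2.5242e+5 + 0.0026926*I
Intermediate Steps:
I = 103 (I = 90 + 13 = 103)
f(w) = √(-314 + w)/(3*w) (f(w) = (√(-314 + w)/w)/3 = √(-314 + w)/(3*w))
J - f((-296 + I)*(c + 33)) = 252417 - √(-314 + (-296 + 103)*(48 + 33))/(3*((-296 + 103)*(48 + 33))) = 252417 - √(-314 - 193*81)/(3*((-193*81))) = 252417 - √(-314 - 15633)/(3*(-15633)) = 252417 - (-1)*√(-15947)/(3*15633) = 252417 - (-1)*I*√15947/(3*15633) = 252417 - (-1)*I*√15947/46899 = 252417 + I*√15947/46899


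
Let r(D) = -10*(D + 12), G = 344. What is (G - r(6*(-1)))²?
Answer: 163216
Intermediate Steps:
r(D) = -120 - 10*D (r(D) = -10*(12 + D) = -120 - 10*D)
(G - r(6*(-1)))² = (344 - (-120 - 60*(-1)))² = (344 - (-120 - 10*(-6)))² = (344 - (-120 + 60))² = (344 - 1*(-60))² = (344 + 60)² = 404² = 163216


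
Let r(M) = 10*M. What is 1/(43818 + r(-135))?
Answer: 1/42468 ≈ 2.3547e-5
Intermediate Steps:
1/(43818 + r(-135)) = 1/(43818 + 10*(-135)) = 1/(43818 - 1350) = 1/42468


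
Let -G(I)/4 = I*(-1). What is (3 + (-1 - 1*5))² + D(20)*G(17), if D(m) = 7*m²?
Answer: 190409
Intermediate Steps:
G(I) = 4*I (G(I) = -4*I*(-1) = -(-4)*I = 4*I)
(3 + (-1 - 1*5))² + D(20)*G(17) = (3 + (-1 - 1*5))² + (7*20²)*(4*17) = (3 + (-1 - 5))² + (7*400)*68 = (3 - 6)² + 2800*68 = (-3)² + 190400 = 9 + 190400 = 190409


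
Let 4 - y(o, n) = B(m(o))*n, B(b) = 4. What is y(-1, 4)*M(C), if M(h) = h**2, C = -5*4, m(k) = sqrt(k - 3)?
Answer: -4800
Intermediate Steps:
m(k) = sqrt(-3 + k)
y(o, n) = 4 - 4*n
C = -20
y(-1, 4)*M(C) = (4 - 4*4)*(-20)**2 = (4 - 16)*400 = -12*400 = -4800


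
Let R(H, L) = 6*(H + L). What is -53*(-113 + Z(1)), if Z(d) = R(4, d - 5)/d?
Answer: 5989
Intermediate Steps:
R(H, L) = 6*H + 6*L
Z(d) = (-6 + 6*d)/d (Z(d) = (6*4 + 6*(d - 5))/d = (24 + 6*(-5 + d))/d = (24 + (-30 + 6*d))/d = (-6 + 6*d)/d)
-53*(-113 + Z(1)) = -53*(-113 + (6 - 6/1)) = -53*(-113 + (6 - 6*1)) = -53*(-113 + (6 - 6)) = -53*(-113 + 0) = -53*(-113) = 5989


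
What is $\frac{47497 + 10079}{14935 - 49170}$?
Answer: $- \frac{57576}{34235} \approx -1.6818$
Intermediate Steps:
$\frac{47497 + 10079}{14935 - 49170} = \frac{57576}{-34235} = 57576 \left(- \frac{1}{34235}\right) = - \frac{57576}{34235}$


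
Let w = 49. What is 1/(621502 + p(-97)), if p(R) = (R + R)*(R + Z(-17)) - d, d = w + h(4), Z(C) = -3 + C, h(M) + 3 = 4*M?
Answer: 1/644138 ≈ 1.5525e-6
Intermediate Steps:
h(M) = -3 + 4*M
d = 62 (d = 49 + (-3 + 4*4) = 49 + (-3 + 16) = 49 + 13 = 62)
p(R) = -62 + 2*R*(-20 + R) (p(R) = (R + R)*(R + (-3 - 17)) - 1*62 = (2*R)*(R - 20) - 62 = (2*R)*(-20 + R) - 62 = 2*R*(-20 + R) - 62 = -62 + 2*R*(-20 + R))
1/(621502 + p(-97)) = 1/(621502 + (-62 - 40*(-97) + 2*(-97)²)) = 1/(621502 + (-62 + 3880 + 2*9409)) = 1/(621502 + (-62 + 3880 + 18818)) = 1/(621502 + 22636) = 1/644138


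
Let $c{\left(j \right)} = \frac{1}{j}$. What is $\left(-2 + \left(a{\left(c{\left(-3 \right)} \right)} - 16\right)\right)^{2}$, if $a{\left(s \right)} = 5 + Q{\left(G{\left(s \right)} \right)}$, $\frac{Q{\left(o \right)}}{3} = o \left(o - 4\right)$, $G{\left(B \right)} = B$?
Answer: $\frac{676}{9} \approx 75.111$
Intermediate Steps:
$Q{\left(o \right)} = 3 o \left(-4 + o\right)$ ($Q{\left(o \right)} = 3 o \left(o - 4\right) = 3 o \left(-4 + o\right)$)
$a{\left(s \right)} = 5 + 3 s \left(-4 + s\right)$
$\left(-2 + \left(a{\left(c{\left(-3 \right)} \right)} - 16\right)\right)^{2} = \left(-2 - \left(11 - \frac{3 \left(-4 + \frac{1}{-3}\right)}{-3}\right)\right)^{2} = \left(-2 - \left(11 - \frac{13}{3}\right)\right)^{2} = \left(-2 + \left(\left(5 + \frac{13}{3}\right) - 16\right)\right)^{2} = \left(-2 + \left(\frac{28}{3} - 16\right)\right)^{2} = \left(-2 - \frac{20}{3}\right)^{2} = \left(- \frac{26}{3}\right)^{2} = \frac{676}{9}$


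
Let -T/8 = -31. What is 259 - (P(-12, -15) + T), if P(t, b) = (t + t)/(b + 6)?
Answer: 25/3 ≈ 8.3333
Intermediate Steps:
P(t, b) = 2*t/(6 + b) (P(t, b) = (2*t)/(6 + b) = 2*t/(6 + b))
T = 248 (T = -8*(-31) = 248)
259 - (P(-12, -15) + T) = 259 - (2*(-12)/(6 - 15) + 248) = 259 - (2*(-12)/(-9) + 248) = 259 - (2*(-12)*(-1/9) + 248) = 259 - (8/3 + 248) = 259 - 1*752/3 = 259 - 752/3 = 25/3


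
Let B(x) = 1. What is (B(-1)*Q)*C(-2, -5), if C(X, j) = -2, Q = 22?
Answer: -44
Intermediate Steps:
(B(-1)*Q)*C(-2, -5) = (1*22)*(-2) = 22*(-2) = -44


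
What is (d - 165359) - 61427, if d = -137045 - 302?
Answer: -364133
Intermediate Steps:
d = -137347
(d - 165359) - 61427 = (-137347 - 165359) - 61427 = -302706 - 61427 = -364133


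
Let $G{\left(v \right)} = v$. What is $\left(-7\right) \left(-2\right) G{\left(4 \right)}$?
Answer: $56$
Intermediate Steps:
$\left(-7\right) \left(-2\right) G{\left(4 \right)} = \left(-7\right) \left(-2\right) 4 = 14 \cdot 4 = 56$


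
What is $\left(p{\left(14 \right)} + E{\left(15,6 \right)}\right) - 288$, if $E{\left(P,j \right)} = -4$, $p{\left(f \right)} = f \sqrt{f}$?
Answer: $-292 + 14 \sqrt{14} \approx -239.62$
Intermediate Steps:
$p{\left(f \right)} = f^{\frac{3}{2}}$
$\left(p{\left(14 \right)} + E{\left(15,6 \right)}\right) - 288 = \left(14^{\frac{3}{2}} - 4\right) - 288 = \left(14 \sqrt{14} - 4\right) - 288 = \left(-4 + 14 \sqrt{14}\right) - 288 = -292 + 14 \sqrt{14}$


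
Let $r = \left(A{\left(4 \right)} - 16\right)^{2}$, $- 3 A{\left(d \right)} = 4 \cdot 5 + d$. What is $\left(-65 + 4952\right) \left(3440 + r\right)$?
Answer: $19626192$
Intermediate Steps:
$A{\left(d \right)} = - \frac{20}{3} - \frac{d}{3}$ ($A{\left(d \right)} = - \frac{4 \cdot 5 + d}{3} = - \frac{20 + d}{3} = - \frac{20}{3} - \frac{d}{3}$)
$r = 576$ ($r = \left(\left(- \frac{20}{3} - \frac{4}{3}\right) - 16\right)^{2} = \left(-8 - 16\right)^{2} = \left(-24\right)^{2} = 576$)
$\left(-65 + 4952\right) \left(3440 + r\right) = \left(-65 + 4952\right) \left(3440 + 576\right) = 4887 \cdot 4016 = 19626192$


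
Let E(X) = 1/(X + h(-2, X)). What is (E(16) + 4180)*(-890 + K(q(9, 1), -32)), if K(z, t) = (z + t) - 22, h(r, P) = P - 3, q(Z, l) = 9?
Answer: -113341635/29 ≈ -3.9083e+6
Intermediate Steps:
h(r, P) = -3 + P
K(z, t) = -22 + t + z (K(z, t) = (t + z) - 22 = -22 + t + z)
E(X) = 1/(-3 + 2*X) (E(X) = 1/(X + (-3 + X)) = 1/(-3 + 2*X))
(E(16) + 4180)*(-890 + K(q(9, 1), -32)) = (1/(-3 + 2*16) + 4180)*(-890 + (-22 - 32 + 9)) = (1/(-3 + 32) + 4180)*(-890 - 45) = (1/29 + 4180)*(-935) = (121221/29)*(-935) = -113341635/29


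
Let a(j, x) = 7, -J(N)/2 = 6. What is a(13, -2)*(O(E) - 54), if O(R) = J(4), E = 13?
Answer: -462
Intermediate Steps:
J(N) = -12 (J(N) = -2*6 = -12)
O(R) = -12
a(13, -2)*(O(E) - 54) = 7*(-12 - 54) = 7*(-66) = -462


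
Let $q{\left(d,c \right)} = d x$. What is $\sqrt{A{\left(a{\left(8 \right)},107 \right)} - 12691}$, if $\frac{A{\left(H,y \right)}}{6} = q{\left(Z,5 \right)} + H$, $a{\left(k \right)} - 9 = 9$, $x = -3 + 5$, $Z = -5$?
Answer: $i \sqrt{12643} \approx 112.44 i$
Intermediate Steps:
$x = 2$
$q{\left(d,c \right)} = 2 d$ ($q{\left(d,c \right)} = d 2 = 2 d$)
$a{\left(k \right)} = 18$ ($a{\left(k \right)} = 9 + 9 = 18$)
$A{\left(H,y \right)} = -60 + 6 H$ ($A{\left(H,y \right)} = 6 \left(2 \left(-5\right) + H\right) = 6 \left(-10 + H\right) = -60 + 6 H$)
$\sqrt{A{\left(a{\left(8 \right)},107 \right)} - 12691} = \sqrt{\left(-60 + 6 \cdot 18\right) - 12691} = \sqrt{\left(-60 + 108\right) - 12691} = \sqrt{48 - 12691} = \sqrt{-12643} = i \sqrt{12643}$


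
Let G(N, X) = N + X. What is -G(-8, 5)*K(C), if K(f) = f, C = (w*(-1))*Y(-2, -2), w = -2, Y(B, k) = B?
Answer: -12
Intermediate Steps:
C = -4 (C = -2*(-1)*(-2) = 2*(-2) = -4)
-G(-8, 5)*K(C) = -(-8 + 5)*(-4) = -(-3)*(-4) = -1*12 = -12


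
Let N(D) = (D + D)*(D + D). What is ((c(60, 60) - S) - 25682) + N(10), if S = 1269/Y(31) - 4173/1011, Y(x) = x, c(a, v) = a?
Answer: -263878766/10447 ≈ -25259.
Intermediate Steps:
N(D) = 4*D² (N(D) = (2*D)*(2*D) = 4*D²)
S = 384532/10447 (S = 1269/31 - 4173/1011 = 1269*(1/31) - 4173*1/1011 = 1269/31 - 1391/337 = 384532/10447 ≈ 36.808)
((c(60, 60) - S) - 25682) + N(10) = ((60 - 1*384532/10447) - 25682) + 4*10² = ((60 - 384532/10447) - 25682) + 4*100 = (242288/10447 - 25682) + 400 = -268057566/10447 + 400 = -263878766/10447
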